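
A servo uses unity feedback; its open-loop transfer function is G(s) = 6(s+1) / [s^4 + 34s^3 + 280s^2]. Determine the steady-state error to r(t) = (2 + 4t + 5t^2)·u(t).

1400/3

Lowest-order denominator term is 280s^2, so the open loop has 2 poles at the origin → type 2 system. Taking each input component in turn:
  • 2: tracked with zero error.
  • 4t: tracked with zero error.
  • 5t^2: e_ss = 10/K_a with K_a=3/140 → 1400/3.
Total e_ss = 1400/3.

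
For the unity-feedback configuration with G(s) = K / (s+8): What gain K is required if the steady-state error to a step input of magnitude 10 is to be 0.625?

No free integrators in G(s): this is a type 0 system.
K_p = lim_{s→0} G(s) = K / (8) = 0.125·K.
e_ss = 10/(1 + K_p) = 0.625 ⇒ 1 + 0.125·K = 16 ⇒ K = 120.

120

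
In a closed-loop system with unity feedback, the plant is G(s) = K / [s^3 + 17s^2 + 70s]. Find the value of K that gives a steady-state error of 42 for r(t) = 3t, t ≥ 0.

5

The denominator has no term below 70s — 1 pole at s=0, type 1.
K_v = lim_{s→0} s·G(s) = K / 70 = (1/70)·K.
e_ss = 3/K_v = 42 ⇒ K_v = 1/14 ⇒ K = (1/14)/(1/70) = 5.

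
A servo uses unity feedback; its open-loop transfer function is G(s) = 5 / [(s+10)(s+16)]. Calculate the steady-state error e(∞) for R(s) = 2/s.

The open loop has no poles at the origin → type 0 system.
K_p = lim_{s→0} G(s) = 5 / (10·16) = 1/32.
e_ss = 2/(1 + K_p) = 2/(33/32) = 64/33.

64/33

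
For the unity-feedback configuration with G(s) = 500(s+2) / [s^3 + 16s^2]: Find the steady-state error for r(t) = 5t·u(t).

The denominator has no term below 16s^2 — 2 poles at s=0, type 2.
K_v = ∞ for a type-2 system; e_ss to a ramp is zero.

0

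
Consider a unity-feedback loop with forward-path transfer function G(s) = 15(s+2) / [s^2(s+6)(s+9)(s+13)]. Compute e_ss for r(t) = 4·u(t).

G(s) has two factors of s in the denominator, so the system is type 2.
K_p = ∞ for a type-2 system; e_ss to a step is zero.

0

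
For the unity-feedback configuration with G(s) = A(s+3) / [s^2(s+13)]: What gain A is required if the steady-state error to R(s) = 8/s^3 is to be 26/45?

60

Two free integrators in G(s): this is a type 2 system.
K_a = lim_{s→0} s^2·G(s) = A·3 / (13) = (3/13)·A.
e_ss = 8/K_a = 26/45 ⇒ K_a = 180/13 ⇒ A = (180/13)/(3/13) = 60.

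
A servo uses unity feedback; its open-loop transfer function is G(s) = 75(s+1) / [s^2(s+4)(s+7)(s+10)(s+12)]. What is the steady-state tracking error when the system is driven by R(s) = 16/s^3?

Two free integrators in G(s): this is a type 2 system.
K_a = lim_{s→0} s^2·G(s) = 75·1 / (4·7·10·12) = 5/224.
r(t) = 8t^2 gives R(s) = 16/s^3.
e_ss = 16/K_a = 16/(5/224) = 716.8.

716.8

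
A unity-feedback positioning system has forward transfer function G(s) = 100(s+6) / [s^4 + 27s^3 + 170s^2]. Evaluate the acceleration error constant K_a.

60/17

The denominator has no term below 170s^2 — 2 poles at s=0, type 2.
K_a = lim_{s→0} s^2·G(s) = 100·6 / 170 = 60/17.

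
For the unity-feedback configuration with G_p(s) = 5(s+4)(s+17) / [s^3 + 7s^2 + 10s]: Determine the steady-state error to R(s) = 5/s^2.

5/34

Lowest-order denominator term is 10s, so the open loop has 1 pole at the origin → type 1 system.
K_v = lim_{s→0} s·G_p(s) = 5·4·17 / 10 = 34.
e_ss = 5/K_v = 5/34.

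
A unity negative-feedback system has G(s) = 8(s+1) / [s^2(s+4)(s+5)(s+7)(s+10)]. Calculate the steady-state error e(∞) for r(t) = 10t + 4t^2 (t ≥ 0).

G(s) has two factors of s in the denominator, so the system is type 2. By superposition:
  • 10t: tracked with zero error.
  • 4t^2: e_ss = 8/K_a with K_a=1/175 → 1400.
Total e_ss = 1400.

1400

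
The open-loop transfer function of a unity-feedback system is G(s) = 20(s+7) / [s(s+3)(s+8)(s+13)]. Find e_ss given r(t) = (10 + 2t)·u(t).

The open loop has one pole at the origin → type 1 system. Taking each input component in turn:
  • 10: tracked with zero error.
  • 2t: e_ss = 2/K_v with K_v=35/78 → 156/35.
Total e_ss = 156/35.

156/35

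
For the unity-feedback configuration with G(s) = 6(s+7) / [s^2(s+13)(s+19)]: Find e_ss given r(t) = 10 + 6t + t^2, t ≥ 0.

247/21

Two free integrators in G(s): this is a type 2 system. Taking each input component in turn:
  • 10: tracked with zero error.
  • 6t: tracked with zero error.
  • t^2: e_ss = 2/K_a with K_a=42/247 → 247/21.
Total e_ss = 247/21.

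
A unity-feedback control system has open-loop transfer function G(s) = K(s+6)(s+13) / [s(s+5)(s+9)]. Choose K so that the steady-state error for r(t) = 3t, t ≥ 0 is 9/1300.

250

System type = 1 (one pole at s=0).
K_v = lim_{s→0} s·G(s) = K·6·13 / (5·9) = (26/15)·K.
e_ss = 3/K_v = 9/1300 ⇒ K_v = 1300/3 ⇒ K = (1300/3)/(26/15) = 250.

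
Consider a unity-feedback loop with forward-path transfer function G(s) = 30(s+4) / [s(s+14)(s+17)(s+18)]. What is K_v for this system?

The open loop has one pole at the origin → type 1 system.
K_v = lim_{s→0} s·G(s) = 30·4 / (14·17·18) = 10/357.

10/357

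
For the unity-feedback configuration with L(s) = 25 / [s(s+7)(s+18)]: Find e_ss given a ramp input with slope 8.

40.32

One free integrator in L(s): this is a type 1 system.
K_v = lim_{s→0} s·L(s) = 25 / (7·18) = 25/126.
e_ss = 8/K_v = 8/(25/126) = 40.32.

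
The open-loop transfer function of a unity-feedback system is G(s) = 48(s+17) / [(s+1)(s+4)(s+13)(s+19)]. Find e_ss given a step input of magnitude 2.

494/451

System type = 0 (no poles at s=0).
K_p = lim_{s→0} G(s) = 48·17 / (1·4·13·19) = 204/247.
e_ss = 2/(1 + K_p) = 2/(451/247) = 494/451.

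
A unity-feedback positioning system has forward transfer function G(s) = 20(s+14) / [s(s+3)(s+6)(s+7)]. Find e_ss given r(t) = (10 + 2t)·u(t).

One free integrator in G(s): this is a type 1 system. Taking each input component in turn:
  • 10: tracked with zero error.
  • 2t: e_ss = 2/K_v with K_v=20/9 → 0.9.
Total e_ss = 0.9.

0.9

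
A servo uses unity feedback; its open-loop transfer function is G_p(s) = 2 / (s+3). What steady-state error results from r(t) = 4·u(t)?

G_p(s) has no factors of s in the denominator, so the system is type 0.
K_p = lim_{s→0} G_p(s) = 2 / (3) = 2/3.
e_ss = 4/(1 + K_p) = 4/(5/3) = 2.4.

2.4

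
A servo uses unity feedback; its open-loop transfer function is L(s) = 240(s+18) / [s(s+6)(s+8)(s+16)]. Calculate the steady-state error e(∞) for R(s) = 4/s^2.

L(s) has one factor of s in the denominator, so the system is type 1.
K_v = lim_{s→0} s·L(s) = 240·18 / (6·8·16) = 5.625.
e_ss = 4/K_v = 4/5.625 = 32/45.

32/45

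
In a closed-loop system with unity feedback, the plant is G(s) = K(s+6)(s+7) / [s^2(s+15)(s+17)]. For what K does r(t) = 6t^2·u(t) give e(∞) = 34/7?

15

The open loop has two poles at the origin → type 2 system.
K_a = lim_{s→0} s^2·G(s) = K·6·7 / (15·17) = (14/85)·K.
e_ss = 12/K_a = 34/7 ⇒ K_a = 42/17 ⇒ K = (42/17)/(14/85) = 15.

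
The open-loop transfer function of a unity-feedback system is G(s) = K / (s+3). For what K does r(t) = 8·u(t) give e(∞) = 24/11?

8

The open loop has no poles at the origin → type 0 system.
K_p = lim_{s→0} G(s) = K / (3) = (1/3)·K.
e_ss = 8/(1 + K_p) = 24/11 ⇒ 1 + (1/3)·K = 11/3 ⇒ K = 8.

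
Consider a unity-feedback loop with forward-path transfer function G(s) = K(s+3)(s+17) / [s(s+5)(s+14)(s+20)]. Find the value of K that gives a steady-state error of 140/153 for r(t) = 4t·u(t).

The open loop has one pole at the origin → type 1 system.
K_v = lim_{s→0} s·G(s) = K·3·17 / (5·14·20) = (51/1400)·K.
e_ss = 4/K_v = 140/153 ⇒ K_v = 153/35 ⇒ K = (153/35)/(51/1400) = 120.

120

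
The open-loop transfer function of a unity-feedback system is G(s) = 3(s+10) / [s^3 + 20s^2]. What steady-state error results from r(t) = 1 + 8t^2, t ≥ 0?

32/3

Lowest-order denominator term is 20s^2, so the open loop has 2 poles at the origin → type 2 system. By superposition:
  • 1: tracked with zero error.
  • 8t^2: e_ss = 16/K_a with K_a=1.5 → 32/3.
Total e_ss = 32/3.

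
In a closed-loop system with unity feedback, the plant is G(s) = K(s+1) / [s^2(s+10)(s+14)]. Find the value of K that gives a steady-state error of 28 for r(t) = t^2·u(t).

10

G(s) has two factors of s in the denominator, so the system is type 2.
K_a = lim_{s→0} s^2·G(s) = K·1 / (10·14) = (1/140)·K.
e_ss = 2/K_a = 28 ⇒ K_a = 1/14 ⇒ K = (1/14)/(1/140) = 10.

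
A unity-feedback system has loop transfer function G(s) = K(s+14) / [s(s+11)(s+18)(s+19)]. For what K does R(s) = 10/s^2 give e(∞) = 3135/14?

One free integrator in G(s): this is a type 1 system.
K_v = lim_{s→0} s·G(s) = K·14 / (11·18·19) = (7/1881)·K.
e_ss = 10/K_v = 3135/14 ⇒ K_v = 28/627 ⇒ K = (28/627)/(7/1881) = 12.

12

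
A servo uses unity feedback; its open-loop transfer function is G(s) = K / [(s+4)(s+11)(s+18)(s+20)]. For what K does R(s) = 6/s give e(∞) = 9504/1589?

50

The open loop has no poles at the origin → type 0 system.
K_p = lim_{s→0} G(s) = K / (4·11·18·20) = (1/15840)·K.
e_ss = 6/(1 + K_p) = 9504/1589 ⇒ 1 + (1/15840)·K = 1589/1584 ⇒ K = 50.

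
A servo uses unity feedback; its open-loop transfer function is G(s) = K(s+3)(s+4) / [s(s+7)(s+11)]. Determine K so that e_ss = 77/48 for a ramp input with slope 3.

12

G(s) has one factor of s in the denominator, so the system is type 1.
K_v = lim_{s→0} s·G(s) = K·3·4 / (7·11) = (12/77)·K.
e_ss = 3/K_v = 77/48 ⇒ K_v = 144/77 ⇒ K = (144/77)/(12/77) = 12.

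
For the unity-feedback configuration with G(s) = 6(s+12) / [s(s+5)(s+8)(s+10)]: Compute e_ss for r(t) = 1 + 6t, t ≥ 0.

System type = 1 (one pole at s=0). By superposition:
  • 1: tracked with zero error.
  • 6t: e_ss = 6/K_v with K_v=0.18 → 100/3.
Total e_ss = 100/3.

100/3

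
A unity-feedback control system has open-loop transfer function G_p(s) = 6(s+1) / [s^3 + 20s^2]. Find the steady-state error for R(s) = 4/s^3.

40/3

Lowest-order denominator term is 20s^2, so the open loop has 2 poles at the origin → type 2 system.
K_a = lim_{s→0} s^2·G_p(s) = 6·1 / 20 = 0.3.
r(t) = 2t^2 gives R(s) = 4/s^3.
e_ss = 4/K_a = 4/0.3 = 40/3.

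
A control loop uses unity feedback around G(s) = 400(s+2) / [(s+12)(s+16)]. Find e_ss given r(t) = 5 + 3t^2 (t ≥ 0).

The open loop has no poles at the origin → type 0 system. By superposition:
  • 5: e_ss = 5/(1+K_p) with K_p=25/6 → 30/31.
  • 3t^2: a type-0 system cannot track it, e_ss → ∞.
The unbounded component dominates.

infinity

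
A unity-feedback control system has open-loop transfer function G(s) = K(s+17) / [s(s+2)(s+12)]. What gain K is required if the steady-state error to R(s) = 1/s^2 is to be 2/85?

60

One free integrator in G(s): this is a type 1 system.
K_v = lim_{s→0} s·G(s) = K·17 / (2·12) = (17/24)·K.
e_ss = 1/K_v = 2/85 ⇒ K_v = 42.5 ⇒ K = 42.5/(17/24) = 60.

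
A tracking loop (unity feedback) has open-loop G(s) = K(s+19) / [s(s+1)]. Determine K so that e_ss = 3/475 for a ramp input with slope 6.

The open loop has one pole at the origin → type 1 system.
K_v = lim_{s→0} s·G(s) = K·19 / (1) = 19·K.
e_ss = 6/K_v = 3/475 ⇒ K_v = 950 ⇒ K = 950/19 = 50.

50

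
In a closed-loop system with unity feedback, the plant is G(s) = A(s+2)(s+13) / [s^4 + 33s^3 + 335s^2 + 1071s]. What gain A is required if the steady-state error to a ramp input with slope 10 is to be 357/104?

The denominator has no term below 1071s — 1 pole at s=0, type 1.
K_v = lim_{s→0} s·G(s) = A·2·13 / 1071 = (26/1071)·A.
e_ss = 10/K_v = 357/104 ⇒ K_v = 1040/357 ⇒ A = (1040/357)/(26/1071) = 120.

120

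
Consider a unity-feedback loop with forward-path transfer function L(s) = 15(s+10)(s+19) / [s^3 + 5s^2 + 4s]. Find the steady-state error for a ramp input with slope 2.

4/1425

The denominator has no term below 4s — 1 pole at s=0, type 1.
K_v = lim_{s→0} s·L(s) = 15·10·19 / 4 = 712.5.
e_ss = 2/K_v = 2/712.5 = 4/1425.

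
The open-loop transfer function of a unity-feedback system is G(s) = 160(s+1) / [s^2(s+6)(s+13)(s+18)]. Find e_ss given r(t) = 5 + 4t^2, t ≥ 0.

Two free integrators in G(s): this is a type 2 system. Treating each term separately:
  • 5: tracked with zero error.
  • 4t^2: e_ss = 8/K_a with K_a=40/351 → 70.2.
Total e_ss = 70.2.

70.2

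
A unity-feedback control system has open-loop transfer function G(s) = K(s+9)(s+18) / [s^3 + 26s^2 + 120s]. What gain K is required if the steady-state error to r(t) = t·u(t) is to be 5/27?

Lowest-order denominator term is 120s, so the open loop has 1 pole at the origin → type 1 system.
K_v = lim_{s→0} s·G(s) = K·9·18 / 120 = 1.35·K.
e_ss = 1/K_v = 5/27 ⇒ K_v = 5.4 ⇒ K = 5.4/1.35 = 4.

4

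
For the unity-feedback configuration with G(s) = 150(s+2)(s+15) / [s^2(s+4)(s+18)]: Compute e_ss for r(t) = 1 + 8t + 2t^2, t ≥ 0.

0.064

Two free integrators in G(s): this is a type 2 system. Treating each term separately:
  • 1: tracked with zero error.
  • 8t: tracked with zero error.
  • 2t^2: e_ss = 4/K_a with K_a=62.5 → 0.064.
Total e_ss = 0.064.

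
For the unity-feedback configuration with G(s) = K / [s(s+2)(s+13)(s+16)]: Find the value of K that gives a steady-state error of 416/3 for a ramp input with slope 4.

12

System type = 1 (one pole at s=0).
K_v = lim_{s→0} s·G(s) = K / (2·13·16) = (1/416)·K.
e_ss = 4/K_v = 416/3 ⇒ K_v = 3/104 ⇒ K = (3/104)/(1/416) = 12.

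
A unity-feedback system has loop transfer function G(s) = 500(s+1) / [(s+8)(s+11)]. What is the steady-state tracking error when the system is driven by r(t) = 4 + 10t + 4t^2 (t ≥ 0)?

infinity

System type = 0 (no poles at s=0). By superposition:
  • 4: e_ss = 4/(1+K_p) with K_p=125/22 → 88/147.
  • 10t: a type-0 system cannot track it, e_ss → ∞.
  • 4t^2: a type-0 system cannot track it, e_ss → ∞.
The unbounded component dominates.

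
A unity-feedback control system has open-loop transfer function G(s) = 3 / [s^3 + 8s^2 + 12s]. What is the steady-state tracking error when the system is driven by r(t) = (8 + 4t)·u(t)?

The denominator has no term below 12s — 1 pole at s=0, type 1. By superposition:
  • 8: tracked with zero error.
  • 4t: e_ss = 4/K_v with K_v=0.25 → 16.
Total e_ss = 16.

16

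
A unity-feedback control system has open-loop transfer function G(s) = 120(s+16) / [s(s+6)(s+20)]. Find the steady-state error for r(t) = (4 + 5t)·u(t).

One free integrator in G(s): this is a type 1 system. Taking each input component in turn:
  • 4: tracked with zero error.
  • 5t: e_ss = 5/K_v with K_v=16 → 0.3125.
Total e_ss = 0.3125.

0.3125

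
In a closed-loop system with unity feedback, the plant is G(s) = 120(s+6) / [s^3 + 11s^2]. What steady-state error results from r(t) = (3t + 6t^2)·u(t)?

Factoring s^2 from the denominator leaves a polynomial with constant term 11, so the system is type 2. Taking each input component in turn:
  • 3t: tracked with zero error.
  • 6t^2: e_ss = 12/K_a with K_a=720/11 → 11/60.
Total e_ss = 11/60.

11/60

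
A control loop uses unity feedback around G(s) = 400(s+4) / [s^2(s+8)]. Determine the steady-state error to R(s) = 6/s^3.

0.03

System type = 2 (two poles at s=0).
K_a = lim_{s→0} s^2·G(s) = 400·4 / (8) = 200.
r(t) = 3t^2 gives R(s) = 6/s^3.
e_ss = 6/K_a = 6/200 = 0.03.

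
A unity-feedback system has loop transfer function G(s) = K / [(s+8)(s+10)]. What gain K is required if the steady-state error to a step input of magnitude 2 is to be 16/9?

No free integrators in G(s): this is a type 0 system.
K_p = lim_{s→0} G(s) = K / (8·10) = 0.0125·K.
e_ss = 2/(1 + K_p) = 16/9 ⇒ 1 + 0.0125·K = 1.125 ⇒ K = 10.

10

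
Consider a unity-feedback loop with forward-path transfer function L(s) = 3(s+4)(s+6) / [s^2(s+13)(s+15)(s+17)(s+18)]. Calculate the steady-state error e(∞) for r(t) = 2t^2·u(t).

The open loop has two poles at the origin → type 2 system.
K_a = lim_{s→0} s^2·L(s) = 3·4·6 / (13·15·17·18) = 4/3315.
r(t) = 2t^2 gives R(s) = 4/s^3.
e_ss = 4/K_a = 4/(4/3315) = 3315.

3315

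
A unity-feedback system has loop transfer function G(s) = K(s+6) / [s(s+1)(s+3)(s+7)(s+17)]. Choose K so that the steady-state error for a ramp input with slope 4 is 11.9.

20

G(s) has one factor of s in the denominator, so the system is type 1.
K_v = lim_{s→0} s·G(s) = K·6 / (1·3·7·17) = (2/119)·K.
e_ss = 4/K_v = 11.9 ⇒ K_v = 40/119 ⇒ K = (40/119)/(2/119) = 20.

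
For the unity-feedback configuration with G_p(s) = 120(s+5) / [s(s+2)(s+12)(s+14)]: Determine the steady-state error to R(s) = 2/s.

0

The open loop has one pole at the origin → type 1 system.
K_p = ∞ for a type-1 system; e_ss to a step is zero.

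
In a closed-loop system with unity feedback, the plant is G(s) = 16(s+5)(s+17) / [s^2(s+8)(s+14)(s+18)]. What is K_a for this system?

System type = 2 (two poles at s=0).
K_a = lim_{s→0} s^2·G(s) = 16·5·17 / (8·14·18) = 85/126.

85/126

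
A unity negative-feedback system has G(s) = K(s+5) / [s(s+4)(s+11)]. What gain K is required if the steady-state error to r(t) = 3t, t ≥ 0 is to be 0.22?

120

The open loop has one pole at the origin → type 1 system.
K_v = lim_{s→0} s·G(s) = K·5 / (4·11) = (5/44)·K.
e_ss = 3/K_v = 0.22 ⇒ K_v = 150/11 ⇒ K = (150/11)/(5/44) = 120.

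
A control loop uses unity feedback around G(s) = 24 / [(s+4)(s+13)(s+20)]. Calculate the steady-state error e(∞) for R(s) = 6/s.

780/133

System type = 0 (no poles at s=0).
K_p = lim_{s→0} G(s) = 24 / (4·13·20) = 3/130.
e_ss = 6/(1 + K_p) = 6/(133/130) = 780/133.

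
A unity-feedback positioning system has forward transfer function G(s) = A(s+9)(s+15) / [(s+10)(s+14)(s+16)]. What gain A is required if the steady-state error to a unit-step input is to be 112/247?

20

No free integrators in G(s): this is a type 0 system.
K_p = lim_{s→0} G(s) = A·9·15 / (10·14·16) = (27/448)·A.
e_ss = 1/(1 + K_p) = 112/247 ⇒ 1 + (27/448)·A = 247/112 ⇒ A = 20.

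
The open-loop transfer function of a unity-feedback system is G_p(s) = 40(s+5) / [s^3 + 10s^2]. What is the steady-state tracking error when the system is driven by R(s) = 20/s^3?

1

Factoring s^2 from the denominator leaves a polynomial with constant term 10, so the system is type 2.
K_a = lim_{s→0} s^2·G_p(s) = 40·5 / 10 = 20.
r(t) = 10t^2 gives R(s) = 20/s^3.
e_ss = 20/K_a = 20/20 = 1.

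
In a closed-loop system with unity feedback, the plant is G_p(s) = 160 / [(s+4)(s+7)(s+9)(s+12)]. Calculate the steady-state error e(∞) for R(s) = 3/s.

The open loop has no poles at the origin → type 0 system.
K_p = lim_{s→0} G_p(s) = 160 / (4·7·9·12) = 10/189.
e_ss = 3/(1 + K_p) = 3/(199/189) = 567/199.

567/199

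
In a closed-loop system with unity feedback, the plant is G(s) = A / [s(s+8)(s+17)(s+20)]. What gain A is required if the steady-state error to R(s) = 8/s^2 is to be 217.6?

100

The open loop has one pole at the origin → type 1 system.
K_v = lim_{s→0} s·G(s) = A / (8·17·20) = (1/2720)·A.
e_ss = 8/K_v = 217.6 ⇒ K_v = 5/136 ⇒ A = (5/136)/(1/2720) = 100.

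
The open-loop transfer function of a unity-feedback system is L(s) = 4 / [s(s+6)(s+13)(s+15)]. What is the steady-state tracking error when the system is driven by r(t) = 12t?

3510

One free integrator in L(s): this is a type 1 system.
K_v = lim_{s→0} s·L(s) = 4 / (6·13·15) = 2/585.
e_ss = 12/K_v = 12/(2/585) = 3510.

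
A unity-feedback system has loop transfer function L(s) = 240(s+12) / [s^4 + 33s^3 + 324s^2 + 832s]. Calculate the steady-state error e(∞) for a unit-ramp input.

Lowest-order denominator term is 832s, so the open loop has 1 pole at the origin → type 1 system.
K_v = lim_{s→0} s·L(s) = 240·12 / 832 = 45/13.
e_ss = 1/K_v = 1/(45/13) = 13/45.

13/45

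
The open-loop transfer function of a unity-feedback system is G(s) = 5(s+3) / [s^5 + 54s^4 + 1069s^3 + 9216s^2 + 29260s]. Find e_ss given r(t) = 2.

0

Factoring s from the denominator leaves a polynomial with constant term 29260, so the system is type 1.
A type-1 system has K_p = ∞, so it tracks a step input with zero steady-state error.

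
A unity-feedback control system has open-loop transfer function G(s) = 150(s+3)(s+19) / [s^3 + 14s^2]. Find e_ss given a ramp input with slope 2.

0

Factoring s^2 from the denominator leaves a polynomial with constant term 14, so the system is type 2.
K_v = ∞ for a type-2 system; e_ss to a ramp is zero.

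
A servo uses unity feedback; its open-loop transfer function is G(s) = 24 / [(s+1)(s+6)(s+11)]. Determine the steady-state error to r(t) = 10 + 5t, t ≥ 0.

infinity

G(s) has no factors of s in the denominator, so the system is type 0. Treating each term separately:
  • 10: e_ss = 10/(1+K_p) with K_p=4/11 → 22/3.
  • 5t: a type-0 system cannot track it, e_ss → ∞.
The unbounded component dominates.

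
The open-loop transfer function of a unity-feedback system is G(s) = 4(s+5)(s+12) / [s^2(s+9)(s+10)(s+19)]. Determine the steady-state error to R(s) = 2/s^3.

The open loop has two poles at the origin → type 2 system.
K_a = lim_{s→0} s^2·G(s) = 4·5·12 / (9·10·19) = 8/57.
r(t) = t^2 gives R(s) = 2/s^3.
e_ss = 2/K_a = 2/(8/57) = 14.25.

14.25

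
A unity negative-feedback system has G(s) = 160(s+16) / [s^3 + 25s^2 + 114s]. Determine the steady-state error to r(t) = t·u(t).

Lowest-order denominator term is 114s, so the open loop has 1 pole at the origin → type 1 system.
K_v = lim_{s→0} s·G(s) = 160·16 / 114 = 1280/57.
e_ss = 1/K_v = 1/(1280/57) = 57/1280.

57/1280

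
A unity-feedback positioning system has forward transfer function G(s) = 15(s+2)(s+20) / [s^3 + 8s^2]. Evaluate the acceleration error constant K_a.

The denominator has no term below 8s^2 — 2 poles at s=0, type 2.
K_a = lim_{s→0} s^2·G(s) = 15·2·20 / 8 = 75.

75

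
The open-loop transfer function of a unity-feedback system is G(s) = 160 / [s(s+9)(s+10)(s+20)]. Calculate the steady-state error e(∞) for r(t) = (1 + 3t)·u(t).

33.75

The open loop has one pole at the origin → type 1 system. Taking each input component in turn:
  • 1: tracked with zero error.
  • 3t: e_ss = 3/K_v with K_v=4/45 → 33.75.
Total e_ss = 33.75.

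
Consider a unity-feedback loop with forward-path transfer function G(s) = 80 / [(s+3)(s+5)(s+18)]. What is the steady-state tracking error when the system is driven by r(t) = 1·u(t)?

27/35

No free integrators in G(s): this is a type 0 system.
K_p = lim_{s→0} G(s) = 80 / (3·5·18) = 8/27.
e_ss = 1/(1 + K_p) = 1/(35/27) = 27/35.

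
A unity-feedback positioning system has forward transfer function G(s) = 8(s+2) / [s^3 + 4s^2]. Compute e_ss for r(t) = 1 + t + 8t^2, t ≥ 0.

4

Lowest-order denominator term is 4s^2, so the open loop has 2 poles at the origin → type 2 system. By superposition:
  • 1: tracked with zero error.
  • t: tracked with zero error.
  • 8t^2: e_ss = 16/K_a with K_a=4 → 4.
Total e_ss = 4.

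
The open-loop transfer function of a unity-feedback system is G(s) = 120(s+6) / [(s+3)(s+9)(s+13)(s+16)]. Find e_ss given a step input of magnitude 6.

G(s) has no factors of s in the denominator, so the system is type 0.
K_p = lim_{s→0} G(s) = 120·6 / (3·9·13·16) = 5/39.
e_ss = 6/(1 + K_p) = 6/(44/39) = 117/22.

117/22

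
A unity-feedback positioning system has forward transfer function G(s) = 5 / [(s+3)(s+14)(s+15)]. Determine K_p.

1/126

No free integrators in G(s): this is a type 0 system.
K_p = lim_{s→0} G(s) = 5 / (3·14·15) = 1/126.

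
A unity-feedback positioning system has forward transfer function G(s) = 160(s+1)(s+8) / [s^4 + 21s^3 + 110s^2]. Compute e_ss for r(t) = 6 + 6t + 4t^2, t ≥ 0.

The denominator has no term below 110s^2 — 2 poles at s=0, type 2. Treating each term separately:
  • 6: tracked with zero error.
  • 6t: tracked with zero error.
  • 4t^2: e_ss = 8/K_a with K_a=128/11 → 0.6875.
Total e_ss = 0.6875.

0.6875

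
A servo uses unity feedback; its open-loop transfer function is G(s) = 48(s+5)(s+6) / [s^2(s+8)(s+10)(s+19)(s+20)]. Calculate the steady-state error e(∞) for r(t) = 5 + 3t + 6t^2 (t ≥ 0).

The open loop has two poles at the origin → type 2 system. Treating each term separately:
  • 5: tracked with zero error.
  • 3t: tracked with zero error.
  • 6t^2: e_ss = 12/K_a with K_a=9/190 → 760/3.
Total e_ss = 760/3.

760/3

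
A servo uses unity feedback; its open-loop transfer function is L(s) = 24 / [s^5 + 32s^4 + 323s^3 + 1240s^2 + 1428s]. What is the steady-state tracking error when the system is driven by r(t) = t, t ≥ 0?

59.5

The denominator has no term below 1428s — 1 pole at s=0, type 1.
K_v = lim_{s→0} s·L(s) = 24 / 1428 = 2/119.
e_ss = 1/K_v = 1/(2/119) = 59.5.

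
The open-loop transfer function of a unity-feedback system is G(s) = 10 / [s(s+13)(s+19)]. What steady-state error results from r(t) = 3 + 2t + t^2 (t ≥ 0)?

One free integrator in G(s): this is a type 1 system. Taking each input component in turn:
  • 3: tracked with zero error.
  • 2t: e_ss = 2/K_v with K_v=10/247 → 49.4.
  • t^2: a type-1 system cannot track it, e_ss → ∞.
The unbounded component dominates.

infinity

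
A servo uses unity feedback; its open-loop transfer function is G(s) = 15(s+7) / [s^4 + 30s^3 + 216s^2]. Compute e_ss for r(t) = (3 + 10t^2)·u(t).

288/7

Factoring s^2 from the denominator leaves a polynomial with constant term 216, so the system is type 2. Treating each term separately:
  • 3: tracked with zero error.
  • 10t^2: e_ss = 20/K_a with K_a=35/72 → 288/7.
Total e_ss = 288/7.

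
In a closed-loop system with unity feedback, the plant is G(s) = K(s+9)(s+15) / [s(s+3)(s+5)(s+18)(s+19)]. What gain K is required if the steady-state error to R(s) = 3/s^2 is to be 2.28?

50

The open loop has one pole at the origin → type 1 system.
K_v = lim_{s→0} s·G(s) = K·9·15 / (3·5·18·19) = (1/38)·K.
e_ss = 3/K_v = 2.28 ⇒ K_v = 25/19 ⇒ K = (25/19)/(1/38) = 50.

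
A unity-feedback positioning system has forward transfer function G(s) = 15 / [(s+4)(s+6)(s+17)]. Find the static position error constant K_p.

The open loop has no poles at the origin → type 0 system.
K_p = lim_{s→0} G(s) = 15 / (4·6·17) = 5/136.

5/136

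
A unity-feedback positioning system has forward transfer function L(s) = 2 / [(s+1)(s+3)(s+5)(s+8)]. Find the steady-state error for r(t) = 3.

The open loop has no poles at the origin → type 0 system.
K_p = lim_{s→0} L(s) = 2 / (1·3·5·8) = 1/60.
e_ss = 3/(1 + K_p) = 3/(61/60) = 180/61.

180/61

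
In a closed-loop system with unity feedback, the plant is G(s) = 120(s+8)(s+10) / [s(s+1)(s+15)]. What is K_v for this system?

The open loop has one pole at the origin → type 1 system.
K_v = lim_{s→0} s·G(s) = 120·8·10 / (1·15) = 640.

640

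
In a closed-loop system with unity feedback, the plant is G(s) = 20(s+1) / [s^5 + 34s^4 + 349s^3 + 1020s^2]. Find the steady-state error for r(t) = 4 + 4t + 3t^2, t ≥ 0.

306

Lowest-order denominator term is 1020s^2, so the open loop has 2 poles at the origin → type 2 system. Treating each term separately:
  • 4: tracked with zero error.
  • 4t: tracked with zero error.
  • 3t^2: e_ss = 6/K_a with K_a=1/51 → 306.
Total e_ss = 306.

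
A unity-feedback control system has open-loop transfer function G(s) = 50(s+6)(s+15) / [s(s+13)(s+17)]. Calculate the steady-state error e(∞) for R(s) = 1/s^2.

221/4500

G(s) has one factor of s in the denominator, so the system is type 1.
K_v = lim_{s→0} s·G(s) = 50·6·15 / (13·17) = 4500/221.
e_ss = 1/K_v = 1/(4500/221) = 221/4500.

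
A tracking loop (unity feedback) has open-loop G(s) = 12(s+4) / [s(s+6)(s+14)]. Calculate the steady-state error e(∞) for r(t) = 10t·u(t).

17.5

The open loop has one pole at the origin → type 1 system.
K_v = lim_{s→0} s·G(s) = 12·4 / (6·14) = 4/7.
e_ss = 10/K_v = 10/(4/7) = 17.5.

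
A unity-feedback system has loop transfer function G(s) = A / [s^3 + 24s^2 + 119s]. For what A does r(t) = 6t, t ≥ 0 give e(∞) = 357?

Factoring s from the denominator leaves a polynomial with constant term 119, so the system is type 1.
K_v = lim_{s→0} s·G(s) = A / 119 = (1/119)·A.
e_ss = 6/K_v = 357 ⇒ K_v = 2/119 ⇒ A = (2/119)/(1/119) = 2.

2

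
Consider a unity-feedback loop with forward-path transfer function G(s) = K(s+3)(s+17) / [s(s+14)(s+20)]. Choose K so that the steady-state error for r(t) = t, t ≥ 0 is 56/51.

The open loop has one pole at the origin → type 1 system.
K_v = lim_{s→0} s·G(s) = K·3·17 / (14·20) = (51/280)·K.
e_ss = 1/K_v = 56/51 ⇒ K_v = 51/56 ⇒ K = (51/56)/(51/280) = 5.

5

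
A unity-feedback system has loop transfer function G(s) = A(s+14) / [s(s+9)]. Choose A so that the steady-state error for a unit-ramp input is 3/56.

12

The open loop has one pole at the origin → type 1 system.
K_v = lim_{s→0} s·G(s) = A·14 / (9) = (14/9)·A.
e_ss = 1/K_v = 3/56 ⇒ K_v = 56/3 ⇒ A = (56/3)/(14/9) = 12.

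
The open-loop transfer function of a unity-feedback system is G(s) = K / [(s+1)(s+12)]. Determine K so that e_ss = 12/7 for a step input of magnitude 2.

System type = 0 (no poles at s=0).
K_p = lim_{s→0} G(s) = K / (1·12) = (1/12)·K.
e_ss = 2/(1 + K_p) = 12/7 ⇒ 1 + (1/12)·K = 7/6 ⇒ K = 2.

2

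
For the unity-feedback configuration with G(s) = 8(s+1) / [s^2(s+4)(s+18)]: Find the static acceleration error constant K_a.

1/9

G(s) has two factors of s in the denominator, so the system is type 2.
K_a = lim_{s→0} s^2·G(s) = 8·1 / (4·18) = 1/9.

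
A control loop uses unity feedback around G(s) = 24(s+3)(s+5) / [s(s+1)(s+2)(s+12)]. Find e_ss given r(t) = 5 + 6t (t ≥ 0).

One free integrator in G(s): this is a type 1 system. Treating each term separately:
  • 5: tracked with zero error.
  • 6t: e_ss = 6/K_v with K_v=15 → 0.4.
Total e_ss = 0.4.

0.4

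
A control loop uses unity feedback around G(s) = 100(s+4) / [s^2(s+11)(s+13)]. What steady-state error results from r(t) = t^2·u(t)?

0.715

System type = 2 (two poles at s=0).
K_a = lim_{s→0} s^2·G(s) = 100·4 / (11·13) = 400/143.
r(t) = t^2 gives R(s) = 2/s^3.
e_ss = 2/K_a = 2/(400/143) = 0.715.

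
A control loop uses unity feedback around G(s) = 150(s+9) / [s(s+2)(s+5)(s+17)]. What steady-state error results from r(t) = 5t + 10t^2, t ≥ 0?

infinity

The open loop has one pole at the origin → type 1 system. Taking each input component in turn:
  • 5t: e_ss = 5/K_v with K_v=135/17 → 17/27.
  • 10t^2: a type-1 system cannot track it, e_ss → ∞.
The unbounded component dominates.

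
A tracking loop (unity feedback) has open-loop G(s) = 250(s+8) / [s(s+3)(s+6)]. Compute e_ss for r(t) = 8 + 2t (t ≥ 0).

The open loop has one pole at the origin → type 1 system. Treating each term separately:
  • 8: tracked with zero error.
  • 2t: e_ss = 2/K_v with K_v=1000/9 → 0.018.
Total e_ss = 0.018.

0.018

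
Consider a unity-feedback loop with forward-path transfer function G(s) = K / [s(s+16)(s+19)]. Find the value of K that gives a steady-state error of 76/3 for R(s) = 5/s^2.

System type = 1 (one pole at s=0).
K_v = lim_{s→0} s·G(s) = K / (16·19) = (1/304)·K.
e_ss = 5/K_v = 76/3 ⇒ K_v = 15/76 ⇒ K = (15/76)/(1/304) = 60.

60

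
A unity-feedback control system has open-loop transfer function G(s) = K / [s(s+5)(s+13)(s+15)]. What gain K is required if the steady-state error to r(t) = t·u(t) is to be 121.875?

G(s) has one factor of s in the denominator, so the system is type 1.
K_v = lim_{s→0} s·G(s) = K / (5·13·15) = (1/975)·K.
e_ss = 1/K_v = 121.875 ⇒ K_v = 8/975 ⇒ K = (8/975)/(1/975) = 8.

8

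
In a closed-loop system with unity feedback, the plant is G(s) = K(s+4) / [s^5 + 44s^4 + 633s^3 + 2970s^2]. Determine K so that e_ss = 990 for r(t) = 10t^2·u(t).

Lowest-order denominator term is 2970s^2, so the open loop has 2 poles at the origin → type 2 system.
K_a = lim_{s→0} s^2·G(s) = K·4 / 2970 = (2/1485)·K.
e_ss = 20/K_a = 990 ⇒ K_a = 2/99 ⇒ K = (2/99)/(2/1485) = 15.

15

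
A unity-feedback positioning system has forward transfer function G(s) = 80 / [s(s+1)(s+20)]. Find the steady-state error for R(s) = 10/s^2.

System type = 1 (one pole at s=0).
K_v = lim_{s→0} s·G(s) = 80 / (1·20) = 4.
e_ss = 10/K_v = 10/4 = 2.5.

2.5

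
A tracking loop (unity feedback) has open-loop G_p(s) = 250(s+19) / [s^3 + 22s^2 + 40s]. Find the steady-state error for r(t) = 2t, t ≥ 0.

8/475

Factoring s from the denominator leaves a polynomial with constant term 40, so the system is type 1.
K_v = lim_{s→0} s·G_p(s) = 250·19 / 40 = 118.75.
e_ss = 2/K_v = 2/118.75 = 8/475.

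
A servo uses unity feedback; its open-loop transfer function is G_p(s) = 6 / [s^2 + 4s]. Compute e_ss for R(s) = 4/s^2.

8/3

The denominator has no term below 4s — 1 pole at s=0, type 1.
K_v = lim_{s→0} s·G_p(s) = 6 / 4 = 1.5.
e_ss = 4/K_v = 4/1.5 = 8/3.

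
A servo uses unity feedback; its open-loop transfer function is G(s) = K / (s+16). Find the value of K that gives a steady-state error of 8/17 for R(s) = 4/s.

System type = 0 (no poles at s=0).
K_p = lim_{s→0} G(s) = K / (16) = 0.0625·K.
e_ss = 4/(1 + K_p) = 8/17 ⇒ 1 + 0.0625·K = 8.5 ⇒ K = 120.

120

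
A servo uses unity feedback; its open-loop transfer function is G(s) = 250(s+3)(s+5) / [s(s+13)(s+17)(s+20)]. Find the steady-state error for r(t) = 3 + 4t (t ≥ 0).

1768/375

One free integrator in G(s): this is a type 1 system. Taking each input component in turn:
  • 3: tracked with zero error.
  • 4t: e_ss = 4/K_v with K_v=375/442 → 1768/375.
Total e_ss = 1768/375.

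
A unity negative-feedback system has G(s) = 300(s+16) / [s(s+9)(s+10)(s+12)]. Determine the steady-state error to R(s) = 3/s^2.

0.675

One free integrator in G(s): this is a type 1 system.
K_v = lim_{s→0} s·G(s) = 300·16 / (9·10·12) = 40/9.
e_ss = 3/K_v = 3/(40/9) = 0.675.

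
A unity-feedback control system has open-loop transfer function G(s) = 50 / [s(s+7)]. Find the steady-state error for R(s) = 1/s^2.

One free integrator in G(s): this is a type 1 system.
K_v = lim_{s→0} s·G(s) = 50 / (7) = 50/7.
e_ss = 1/K_v = 1/(50/7) = 0.14.

0.14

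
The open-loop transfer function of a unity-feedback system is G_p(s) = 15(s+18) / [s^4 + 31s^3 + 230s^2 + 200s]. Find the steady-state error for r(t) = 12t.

80/9

The denominator has no term below 200s — 1 pole at s=0, type 1.
K_v = lim_{s→0} s·G_p(s) = 15·18 / 200 = 1.35.
e_ss = 12/K_v = 12/1.35 = 80/9.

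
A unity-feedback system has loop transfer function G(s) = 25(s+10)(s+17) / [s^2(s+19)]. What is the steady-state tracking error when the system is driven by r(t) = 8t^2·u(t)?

152/2125

G(s) has two factors of s in the denominator, so the system is type 2.
K_a = lim_{s→0} s^2·G(s) = 25·10·17 / (19) = 4250/19.
r(t) = 8t^2 gives R(s) = 16/s^3.
e_ss = 16/K_a = 16/(4250/19) = 152/2125.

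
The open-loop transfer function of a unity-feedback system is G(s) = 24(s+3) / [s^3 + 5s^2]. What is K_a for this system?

Factoring s^2 from the denominator leaves a polynomial with constant term 5, so the system is type 2.
K_a = lim_{s→0} s^2·G(s) = 24·3 / 5 = 14.4.

14.4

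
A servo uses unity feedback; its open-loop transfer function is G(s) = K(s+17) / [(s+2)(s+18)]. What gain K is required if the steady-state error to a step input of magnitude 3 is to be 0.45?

System type = 0 (no poles at s=0).
K_p = lim_{s→0} G(s) = K·17 / (2·18) = (17/36)·K.
e_ss = 3/(1 + K_p) = 0.45 ⇒ 1 + (17/36)·K = 20/3 ⇒ K = 12.

12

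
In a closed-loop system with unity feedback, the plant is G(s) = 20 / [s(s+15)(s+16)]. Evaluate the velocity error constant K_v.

G(s) has one factor of s in the denominator, so the system is type 1.
K_v = lim_{s→0} s·G(s) = 20 / (15·16) = 1/12.

1/12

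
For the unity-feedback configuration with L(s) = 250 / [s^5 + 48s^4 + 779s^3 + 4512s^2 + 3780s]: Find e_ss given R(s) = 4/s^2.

60.48

Factoring s from the denominator leaves a polynomial with constant term 3780, so the system is type 1.
K_v = lim_{s→0} s·L(s) = 250 / 3780 = 25/378.
e_ss = 4/K_v = 4/(25/378) = 60.48.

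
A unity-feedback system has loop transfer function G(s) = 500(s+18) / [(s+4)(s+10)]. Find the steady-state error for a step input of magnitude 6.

3/113

G(s) has no factors of s in the denominator, so the system is type 0.
K_p = lim_{s→0} G(s) = 500·18 / (4·10) = 225.
e_ss = 6/(1 + K_p) = 6/226 = 3/113.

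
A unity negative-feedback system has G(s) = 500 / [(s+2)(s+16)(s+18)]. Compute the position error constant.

The open loop has no poles at the origin → type 0 system.
K_p = lim_{s→0} G(s) = 500 / (2·16·18) = 125/144.

125/144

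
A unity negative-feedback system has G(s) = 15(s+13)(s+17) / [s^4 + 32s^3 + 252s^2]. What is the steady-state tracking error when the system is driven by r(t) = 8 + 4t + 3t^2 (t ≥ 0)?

Factoring s^2 from the denominator leaves a polynomial with constant term 252, so the system is type 2. Treating each term separately:
  • 8: tracked with zero error.
  • 4t: tracked with zero error.
  • 3t^2: e_ss = 6/K_a with K_a=1105/84 → 504/1105.
Total e_ss = 504/1105.

504/1105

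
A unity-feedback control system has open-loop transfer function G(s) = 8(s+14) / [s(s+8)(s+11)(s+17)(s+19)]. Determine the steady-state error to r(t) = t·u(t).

System type = 1 (one pole at s=0).
K_v = lim_{s→0} s·G(s) = 8·14 / (8·11·17·19) = 14/3553.
e_ss = 1/K_v = 1/(14/3553) = 3553/14.

3553/14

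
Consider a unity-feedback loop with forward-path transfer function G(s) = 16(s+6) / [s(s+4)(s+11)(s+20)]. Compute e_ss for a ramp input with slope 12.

G(s) has one factor of s in the denominator, so the system is type 1.
K_v = lim_{s→0} s·G(s) = 16·6 / (4·11·20) = 6/55.
e_ss = 12/K_v = 12/(6/55) = 110.

110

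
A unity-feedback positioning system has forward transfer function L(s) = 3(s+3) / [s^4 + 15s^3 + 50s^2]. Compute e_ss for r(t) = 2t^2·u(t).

Factoring s^2 from the denominator leaves a polynomial with constant term 50, so the system is type 2.
K_a = lim_{s→0} s^2·L(s) = 3·3 / 50 = 0.18.
r(t) = 2t^2 gives R(s) = 4/s^3.
e_ss = 4/K_a = 4/0.18 = 200/9.

200/9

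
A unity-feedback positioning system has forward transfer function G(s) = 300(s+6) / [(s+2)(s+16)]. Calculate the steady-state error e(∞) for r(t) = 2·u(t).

G(s) has no factors of s in the denominator, so the system is type 0.
K_p = lim_{s→0} G(s) = 300·6 / (2·16) = 56.25.
e_ss = 2/(1 + K_p) = 2/57.25 = 8/229.

8/229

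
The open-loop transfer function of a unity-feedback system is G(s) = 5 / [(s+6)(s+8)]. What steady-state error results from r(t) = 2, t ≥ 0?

G(s) has no factors of s in the denominator, so the system is type 0.
K_p = lim_{s→0} G(s) = 5 / (6·8) = 5/48.
e_ss = 2/(1 + K_p) = 2/(53/48) = 96/53.

96/53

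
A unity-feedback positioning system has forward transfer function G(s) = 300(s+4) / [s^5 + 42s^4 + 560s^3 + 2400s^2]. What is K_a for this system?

0.5

Factoring s^2 from the denominator leaves a polynomial with constant term 2400, so the system is type 2.
K_a = lim_{s→0} s^2·G(s) = 300·4 / 2400 = 0.5.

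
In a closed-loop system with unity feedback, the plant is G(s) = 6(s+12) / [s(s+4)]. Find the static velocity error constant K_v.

One free integrator in G(s): this is a type 1 system.
K_v = lim_{s→0} s·G(s) = 6·12 / (4) = 18.

18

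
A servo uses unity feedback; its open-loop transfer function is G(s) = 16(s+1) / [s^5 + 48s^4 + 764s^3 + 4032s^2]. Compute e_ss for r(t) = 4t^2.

2016

The denominator has no term below 4032s^2 — 2 poles at s=0, type 2.
K_a = lim_{s→0} s^2·G(s) = 16·1 / 4032 = 1/252.
r(t) = 4t^2 gives R(s) = 8/s^3.
e_ss = 8/K_a = 8/(1/252) = 2016.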